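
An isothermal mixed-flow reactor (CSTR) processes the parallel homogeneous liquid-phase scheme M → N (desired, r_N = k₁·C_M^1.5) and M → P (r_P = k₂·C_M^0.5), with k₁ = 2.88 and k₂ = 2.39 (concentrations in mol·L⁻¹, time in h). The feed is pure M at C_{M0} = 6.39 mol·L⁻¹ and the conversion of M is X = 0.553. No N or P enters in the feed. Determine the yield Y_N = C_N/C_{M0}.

Exit C_M = C_{M0}(1−X) = 6.39×0.447 = 2.856 mol·L⁻¹.
In a CSTR the entire volume is at exit conditions, so r_N = 2.88×2.856^1.5 = 13.90 and r_P = 2.39×2.856^0.5 = 4.039.
Fraction of consumed M going to N: r_N/(r_N+r_P) = 0.7749.
C_N = 0.7749·C_{M0}·X = 0.7749×6.39×0.553 = 2.74 mol·L⁻¹; Y_N = C_N/C_{M0} = 0.429.

0.429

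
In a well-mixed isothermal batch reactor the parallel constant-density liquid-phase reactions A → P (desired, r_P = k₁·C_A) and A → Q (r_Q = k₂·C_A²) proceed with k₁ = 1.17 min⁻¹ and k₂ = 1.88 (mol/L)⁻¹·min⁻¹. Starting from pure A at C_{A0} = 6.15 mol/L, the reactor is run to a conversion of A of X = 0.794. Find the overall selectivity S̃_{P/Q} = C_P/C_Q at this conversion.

0.194

C_A = C_{A0}(1−X) = 1.267 mol/L.
Along a PFR/batch, dC_P/dC_A = −r_P/(r_P+r_Q) = −k₁/(k₁+k₂·C_A).
Integrating from C_{A0} to C_A: C_P = (1.17/1.88)·ln[(1.17+1.88·6.15)/(1.17+1.88·1.27)] = 0.6223·ln(12.73/3.552) = 0.7945 mol/L.
C_Q = (C_{A0}−C_A)−C_P = 4.089 mol/L; S̃_{P/Q} = 0.7945/4.089 = 0.194.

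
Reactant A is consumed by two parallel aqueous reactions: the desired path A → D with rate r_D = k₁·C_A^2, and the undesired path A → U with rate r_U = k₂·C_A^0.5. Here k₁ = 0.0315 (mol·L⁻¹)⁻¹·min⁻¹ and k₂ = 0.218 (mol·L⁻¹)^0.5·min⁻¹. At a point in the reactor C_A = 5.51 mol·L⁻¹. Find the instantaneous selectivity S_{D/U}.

1.87

S_{D/U} = r_D/r_U = (k₁·C_A^2)/(k₂·C_A^0.5) = (k₁/k₂)·C_A^1.5.
= (0.0315×5.510^2) / (0.218×5.510^0.5) = 0.9563/0.5117 = 1.87.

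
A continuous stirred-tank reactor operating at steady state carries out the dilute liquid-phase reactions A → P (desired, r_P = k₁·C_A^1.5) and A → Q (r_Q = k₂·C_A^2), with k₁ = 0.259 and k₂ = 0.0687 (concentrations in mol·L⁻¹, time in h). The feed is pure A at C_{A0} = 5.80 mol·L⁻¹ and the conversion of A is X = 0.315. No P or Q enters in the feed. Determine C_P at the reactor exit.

Exit C_A = C_{A0}(1−X) = 5.80×0.685 = 3.973 mol·L⁻¹.
A CSTR operates uniformly at the exit composition, giving r_P = 2.051 and r_Q = 1.084 (each k·C_A^n at C_A = 3.973).
Fraction of consumed A going to P: r_P/(r_P+r_Q) = 0.6541.
C_P = 0.6541·C_{A0}·X = 0.6541×5.80×0.315 = 1.20 mol·L⁻¹.

1.20 mol·L⁻¹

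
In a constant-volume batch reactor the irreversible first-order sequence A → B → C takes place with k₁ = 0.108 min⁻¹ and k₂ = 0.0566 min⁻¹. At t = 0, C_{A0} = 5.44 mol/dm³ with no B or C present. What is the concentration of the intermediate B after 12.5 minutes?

2.67 mol/dm³

The intermediate concentration in a first-order A→B→C sequence is C_B = k₁C_{A0}(e^(−k₁t) − e^(−k₂t))/(k₂−k₁).
e^(−k₁t) = e^(−0.108×12.5) = e^(−1.350) = 0.2592; e^(−k₂t) = e^(−0.7075) = 0.4929.
C_B = 0.108×5.44/(0.0566−0.108) × (0.2592−0.4929) = (-11.43)×(-0.2336) = 2.671 mol/dm³.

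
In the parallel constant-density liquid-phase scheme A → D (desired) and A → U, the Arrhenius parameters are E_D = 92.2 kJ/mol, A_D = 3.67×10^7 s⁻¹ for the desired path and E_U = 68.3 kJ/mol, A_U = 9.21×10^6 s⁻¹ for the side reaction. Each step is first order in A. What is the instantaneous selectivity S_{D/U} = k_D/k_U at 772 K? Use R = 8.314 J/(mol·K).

0.0962

k_D/k_U = (A_D/A_U)·exp[−(E_D−E_U)/(RT)] = (A_D/A_U)·exp[(E_U−E_D)/(RT)].
(E_U−E_D)/(RT) = (68.3−92.2)×10³/(8.314×772) = -23900/6418 = -3.724.
k_D/k_U = (3.67×10^7/9.21×10^6)·exp(-3.724) = 3.985 × 0.02415 = 0.0962.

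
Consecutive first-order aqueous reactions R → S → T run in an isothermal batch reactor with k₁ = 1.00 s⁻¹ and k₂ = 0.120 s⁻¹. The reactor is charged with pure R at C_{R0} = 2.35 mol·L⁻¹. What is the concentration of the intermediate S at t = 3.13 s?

For first-order series with pure R initially, C_S(t) = k₁C_{R0}/(k₂−k₁)·(e^(−k₁t) − e^(−k₂t)).
e^(−k₁t) = e^(−1.00×3.13) = e^(−3.130) = 0.04372; e^(−k₂t) = e^(−0.3756) = 0.6869.
C_S = 1.00×2.35/(0.120−1.00) × (0.04372−0.6869) = (-2.670)×(-0.6432) = 1.718 mol·L⁻¹.

1.72 mol·L⁻¹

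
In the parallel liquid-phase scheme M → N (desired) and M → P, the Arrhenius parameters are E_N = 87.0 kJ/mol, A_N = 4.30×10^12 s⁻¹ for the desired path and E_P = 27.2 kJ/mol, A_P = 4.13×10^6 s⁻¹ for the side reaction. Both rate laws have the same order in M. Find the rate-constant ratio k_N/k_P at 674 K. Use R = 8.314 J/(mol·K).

24.1

With equal orders, S_{N/P} = k_N/k_P = (A_N/A_P)·exp[(E_P−E_N)/(RT)].
(E_P−E_N)/(RT) = (27.2−87.0)×10³/(8.314×674) = -59800/5604 = -10.67.
k_N/k_P = (4.30×10^12/4.13×10^6)·exp(-10.67) = 1.041×10^6 × 2.319×10^-5 = 24.1.
Since E_N > E_P, raising the temperature improves selectivity toward N.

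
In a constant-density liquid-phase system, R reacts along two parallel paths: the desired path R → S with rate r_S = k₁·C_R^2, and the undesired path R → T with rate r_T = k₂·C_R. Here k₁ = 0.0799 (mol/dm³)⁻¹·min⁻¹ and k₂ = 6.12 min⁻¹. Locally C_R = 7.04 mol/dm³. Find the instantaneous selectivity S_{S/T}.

S_{S/T} = r_S/r_T = (k₁·C_R^2)/(k₂·C_R) = (k₁/k₂)·C_R.
= (0.0799×7.040^2) / (6.12×7.040) = 3.960/43.08 = 0.0919.
Since the desired path is higher order in R, keeping C_R high (PFR or concentrated feed) favours S.

0.0919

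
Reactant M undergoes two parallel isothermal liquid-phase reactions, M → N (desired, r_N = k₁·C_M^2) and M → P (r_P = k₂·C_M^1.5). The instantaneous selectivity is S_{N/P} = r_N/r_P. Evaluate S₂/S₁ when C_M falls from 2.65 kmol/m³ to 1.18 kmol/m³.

0.667

S_{N/P} = (k₁/k₂)·C_M^0.5, so S₂/S₁ = (C_{M,2}/C_{M,1})^0.5.
= (1.18/2.65)^0.5 = (0.4453)^0.5 = 0.667.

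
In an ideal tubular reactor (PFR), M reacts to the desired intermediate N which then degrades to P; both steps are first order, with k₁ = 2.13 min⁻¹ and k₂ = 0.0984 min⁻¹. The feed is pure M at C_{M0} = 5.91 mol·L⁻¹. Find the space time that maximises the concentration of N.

Setting dC_N/dτ = 0 gives τ_opt = ln(k₂/k₁)/(k₂−k₁).
= ln(0.0984/2.13)/(0.0984−2.13) = ln(0.04620)/-2.032 = -3.075/-2.032 = 1.51 min.

1.51 min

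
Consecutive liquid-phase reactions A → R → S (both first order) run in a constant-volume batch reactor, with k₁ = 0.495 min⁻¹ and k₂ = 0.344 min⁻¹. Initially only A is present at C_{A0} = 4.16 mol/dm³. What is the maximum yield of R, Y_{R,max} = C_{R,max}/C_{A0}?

0.436

At the optimum, C_{R,max}/C_{A0} = (k₁/k₂)^[k₂/(k₂−k₁)].
= (0.495/0.344)^(0.344/(0.344−0.495)) = (1.439)^(-2.278) = 0.4365.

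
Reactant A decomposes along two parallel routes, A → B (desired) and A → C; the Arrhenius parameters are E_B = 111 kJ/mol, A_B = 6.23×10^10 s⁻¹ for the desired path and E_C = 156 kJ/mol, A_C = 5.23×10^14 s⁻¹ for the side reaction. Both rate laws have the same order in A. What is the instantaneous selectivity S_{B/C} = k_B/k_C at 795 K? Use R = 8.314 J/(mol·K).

0.108

k_B/k_C = (A_B/A_C)·exp[−(E_B−E_C)/(RT)] = (A_B/A_C)·exp[(E_C−E_B)/(RT)].
(E_C−E_B)/(RT) = (156−111)×10³/(8.314×795) = 45000/6610 = 6.808.
k_B/k_C = (6.23×10^10/5.23×10^14)·exp(6.808) = 1.191×10^-4 × 905.3 = 0.108.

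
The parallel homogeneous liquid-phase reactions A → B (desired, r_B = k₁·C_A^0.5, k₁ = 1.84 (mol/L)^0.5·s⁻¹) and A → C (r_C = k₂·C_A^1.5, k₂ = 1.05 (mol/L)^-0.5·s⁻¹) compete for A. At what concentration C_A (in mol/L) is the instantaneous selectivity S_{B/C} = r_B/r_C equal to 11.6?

0.151 mol/L

S_{B/C} = (k₁/k₂)·C_A⁻¹ ⇒ C_A = (S·k₂/k₁)^(-1).
= (11.6×1.05/1.84)^(-1) = (6.620)^(-1) = 0.151 mol/L.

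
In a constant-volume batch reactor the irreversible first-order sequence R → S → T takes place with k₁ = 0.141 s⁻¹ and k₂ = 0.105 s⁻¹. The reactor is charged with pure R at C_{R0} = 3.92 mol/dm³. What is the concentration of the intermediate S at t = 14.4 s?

For first-order series with pure R initially, C_S(t) = k₁C_{R0}/(k₂−k₁)·(e^(−k₁t) − e^(−k₂t)).
e^(−k₁t) = e^(−0.141×14.4) = e^(−2.030) = 0.1313; e^(−k₂t) = e^(−1.512) = 0.2205.
C_S = 0.141×3.92/(0.105−0.141) × (0.1313−0.2205) = (-15.35)×(-0.08919) = 1.369 mol/dm³.

1.37 mol/dm³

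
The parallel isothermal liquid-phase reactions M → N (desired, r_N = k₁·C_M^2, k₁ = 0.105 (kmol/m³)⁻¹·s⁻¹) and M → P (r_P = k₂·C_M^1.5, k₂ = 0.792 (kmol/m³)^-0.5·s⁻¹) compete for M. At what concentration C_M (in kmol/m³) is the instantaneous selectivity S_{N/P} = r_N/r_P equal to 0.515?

15.1 kmol/m³

S_{N/P} = (k₁/k₂)·C_M^0.5 ⇒ C_M = (S·k₂/k₁)^(2).
= (0.515×0.792/0.105)^(2) = (3.885)^(2) = 15.1 kmol/m³.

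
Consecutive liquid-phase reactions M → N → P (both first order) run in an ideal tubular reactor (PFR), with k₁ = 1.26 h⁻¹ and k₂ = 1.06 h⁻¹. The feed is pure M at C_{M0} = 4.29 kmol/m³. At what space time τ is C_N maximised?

The intermediate peaks when r₁ = r₂, i.e. k₁e^(−k₁τ) = k₂e^(−k₂τ), giving τ_opt = ln(k₂/k₁)/(k₂−k₁).
= ln(1.06/1.26)/(1.06−1.26) = ln(0.8413)/-0.2000 = -0.1728/-0.2000 = 0.864 h.

0.864 h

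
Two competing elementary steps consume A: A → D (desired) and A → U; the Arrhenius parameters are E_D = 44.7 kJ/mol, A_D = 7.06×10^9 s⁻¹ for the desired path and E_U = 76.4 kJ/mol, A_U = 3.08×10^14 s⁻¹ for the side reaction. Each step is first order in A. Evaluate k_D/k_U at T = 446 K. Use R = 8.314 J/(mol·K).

k_D/k_U = (A_D/A_U)·exp[−(E_D−E_U)/(RT)] = (A_D/A_U)·exp[(E_U−E_D)/(RT)].
(E_U−E_D)/(RT) = (76.4−44.7)×10³/(8.314×446) = 31700/3708 = 8.549.
k_D/k_U = (7.06×10^9/3.08×10^14)·exp(8.549) = 2.292×10^-5 × 5161 = 0.118.

0.118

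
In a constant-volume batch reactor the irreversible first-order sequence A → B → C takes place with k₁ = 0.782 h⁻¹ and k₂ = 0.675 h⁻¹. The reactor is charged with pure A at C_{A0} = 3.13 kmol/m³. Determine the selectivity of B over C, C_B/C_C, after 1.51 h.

1.31

Solving the coupled first-order balances gives C_B(t) = [k₁/(k₂−k₁)]·C_{A0}·(e^(−k₁t) − e^(−k₂t)).
e^(−k₁t) = e^(−0.782×1.51) = e^(−1.181) = 0.3070; e^(−k₂t) = e^(−1.019) = 0.3609.
C_B = 0.782×3.13/(0.675−0.782) × (0.3070−0.3609) = (-22.88)×(-0.05384) = 1.232 kmol/m³.
C_A = C_{A0}e^(−k₁t) = 0.9610 kmol/m³, so C_C = C_{A0}−C_A−C_B = 0.9374 kmol/m³; C_B/C_C = 1.31.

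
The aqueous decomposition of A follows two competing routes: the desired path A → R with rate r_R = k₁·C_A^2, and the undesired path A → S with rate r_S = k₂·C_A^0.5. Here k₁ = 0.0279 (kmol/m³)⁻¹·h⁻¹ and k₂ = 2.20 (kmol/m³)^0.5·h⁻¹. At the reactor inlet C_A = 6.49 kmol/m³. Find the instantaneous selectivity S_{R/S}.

0.210

S_{R/S} = r_R/r_S = (k₁·C_A^2)/(k₂·C_A^0.5) = (k₁/k₂)·C_A^1.5.
= (0.0279×6.490^2) / (2.20×6.490^0.5) = 1.175/5.605 = 0.210.
Since the desired path is higher order in A, keeping C_A high (PFR or concentrated feed) favours R.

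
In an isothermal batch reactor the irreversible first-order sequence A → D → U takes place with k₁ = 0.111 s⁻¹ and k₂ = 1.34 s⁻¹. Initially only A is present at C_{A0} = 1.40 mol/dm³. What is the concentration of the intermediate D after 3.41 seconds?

0.0853 mol/dm³

Solving the coupled first-order balances gives C_D(t) = [k₁/(k₂−k₁)]·C_{A0}·(e^(−k₁t) − e^(−k₂t)).
e^(−k₁t) = e^(−0.111×3.41) = e^(−0.3785) = 0.6849; e^(−k₂t) = e^(−4.569) = 0.01036.
C_D = 0.111×1.40/(1.34−0.111) × (0.6849−0.01036) = 0.1264×0.6745 = 0.08529 mol/dm³.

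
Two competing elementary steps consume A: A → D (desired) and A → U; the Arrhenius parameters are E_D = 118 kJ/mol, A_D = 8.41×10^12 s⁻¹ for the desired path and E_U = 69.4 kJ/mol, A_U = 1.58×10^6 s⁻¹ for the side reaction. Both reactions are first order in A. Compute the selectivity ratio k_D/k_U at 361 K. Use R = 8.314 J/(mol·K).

0.494

Since both paths have the same order in A, the concentration cancels and S_{D/U} = k_D/k_U = (A_D/A_U)·exp[(E_U−E_D)/(RT)].
(E_U−E_D)/(RT) = (69.4−118)×10³/(8.314×361) = -48600/3001 = -16.19.
k_D/k_U = (8.41×10^12/1.58×10^6)·exp(-16.19) = 5.323×10^6 × 9.281×10^-8 = 0.494.
Since E_D > E_U, raising the temperature improves selectivity toward D.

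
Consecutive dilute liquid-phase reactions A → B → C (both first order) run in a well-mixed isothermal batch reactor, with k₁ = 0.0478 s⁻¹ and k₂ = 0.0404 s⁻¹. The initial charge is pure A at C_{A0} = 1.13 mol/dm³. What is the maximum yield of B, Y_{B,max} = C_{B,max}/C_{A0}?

Evaluating C_B at t_opt = ln(k₂/k₁)/(k₂−k₁) gives C_{B,max}/C_{A0} = (k₁/k₂)^[k₂/(k₂−k₁)].
= (0.0478/0.0404)^(0.0404/(0.0404−0.0478)) = (1.183)^(-5.459) = 0.3992.

0.399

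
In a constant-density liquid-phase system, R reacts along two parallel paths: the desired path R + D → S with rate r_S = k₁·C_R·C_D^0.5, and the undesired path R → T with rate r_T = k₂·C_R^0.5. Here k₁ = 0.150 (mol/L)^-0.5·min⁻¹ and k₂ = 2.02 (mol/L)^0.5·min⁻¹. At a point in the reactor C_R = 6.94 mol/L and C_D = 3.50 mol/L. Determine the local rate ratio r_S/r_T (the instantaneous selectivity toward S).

S_{S/T} = r_S/r_T = (k₁·C_R·C_D^0.5)/(k₂·C_R^0.5) = (k₁/k₂)·C_R^0.5·C_D^0.5.
= (0.150×6.940×3.500^0.5) / (2.02×6.940^0.5) = 1.948/5.321 = 0.366.

0.366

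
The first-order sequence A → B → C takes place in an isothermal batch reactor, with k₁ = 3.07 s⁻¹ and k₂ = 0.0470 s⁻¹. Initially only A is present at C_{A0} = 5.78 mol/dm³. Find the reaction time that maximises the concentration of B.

1.38 s

The intermediate peaks when r₁ = r₂, i.e. k₁e^(−k₁t) = k₂e^(−k₂t), giving t_opt = ln(k₂/k₁)/(k₂−k₁).
= ln(0.0470/3.07)/(0.0470−3.07) = ln(0.01531)/-3.023 = -4.179/-3.023 = 1.38 s.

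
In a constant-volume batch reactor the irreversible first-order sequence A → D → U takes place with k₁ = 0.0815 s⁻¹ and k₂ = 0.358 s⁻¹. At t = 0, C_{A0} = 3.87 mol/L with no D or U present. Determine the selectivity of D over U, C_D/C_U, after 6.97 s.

For first-order series with pure A initially, C_D(t) = k₁C_{A0}/(k₂−k₁)·(e^(−k₁t) − e^(−k₂t)).
e^(−k₁t) = e^(−0.0815×6.97) = e^(−0.5681) = 0.5666; e^(−k₂t) = e^(−2.495) = 0.08248.
C_D = 0.0815×3.87/(0.358−0.0815) × (0.5666−0.08248) = 1.141×0.4842 = 0.5523 mol/L.
C_A = C_{A0}e^(−k₁t) = 2.193 mol/L, so C_U = C_{A0}−C_A−C_D = 1.125 mol/L; C_D/C_U = 0.491.

0.491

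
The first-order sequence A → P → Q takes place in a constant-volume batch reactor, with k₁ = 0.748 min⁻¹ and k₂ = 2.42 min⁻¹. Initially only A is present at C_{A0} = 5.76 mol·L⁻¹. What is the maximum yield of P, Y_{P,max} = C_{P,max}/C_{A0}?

0.183

At the optimum, C_{P,max}/C_{A0} = (k₁/k₂)^[k₂/(k₂−k₁)].
= (0.748/2.42)^(2.42/(2.42−0.748)) = (0.3091)^(1.447) = 0.1828.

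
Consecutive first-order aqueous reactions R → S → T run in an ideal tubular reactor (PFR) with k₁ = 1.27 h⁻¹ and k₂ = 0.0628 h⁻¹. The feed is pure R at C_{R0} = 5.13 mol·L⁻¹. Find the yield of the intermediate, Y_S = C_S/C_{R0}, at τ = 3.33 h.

0.838

Solving the coupled first-order balances gives C_S(τ) = [k₁/(k₂−k₁)]·C_{R0}·(e^(−k₁τ) − e^(−k₂τ)).
e^(−k₁τ) = e^(−1.27×3.33) = e^(−4.229) = 0.01457; e^(−k₂τ) = e^(−0.2091) = 0.8113.
C_S = 1.27×5.13/(0.0628−1.27) × (0.01457−0.8113) = (-5.397)×(-0.7967) = 4.300 mol·L⁻¹.
Y_S = C_S/C_{R0} = 4.300/5.13 = 0.838.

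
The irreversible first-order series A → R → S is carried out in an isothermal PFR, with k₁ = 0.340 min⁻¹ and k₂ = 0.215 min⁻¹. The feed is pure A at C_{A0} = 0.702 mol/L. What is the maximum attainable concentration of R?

0.319 mol/L

For a first-order series the maximum intermediate yield is C_{R,max}/C_{A0} = (k₁/k₂)^[k₂/(k₂−k₁)].
= (0.340/0.215)^(0.215/(0.215−0.340)) = (1.581)^(-1.720) = 0.4546.
C_{R,max} = 0.4546×0.702 = 0.319 mol/L.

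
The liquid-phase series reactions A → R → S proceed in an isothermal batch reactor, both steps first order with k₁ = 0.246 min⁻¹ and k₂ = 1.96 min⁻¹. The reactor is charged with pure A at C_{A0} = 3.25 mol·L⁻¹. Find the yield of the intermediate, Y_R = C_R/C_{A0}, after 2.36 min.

The intermediate concentration in a first-order A→B→C sequence is C_R = k₁C_{A0}(e^(−k₁t) − e^(−k₂t))/(k₂−k₁).
e^(−k₁t) = e^(−0.246×2.36) = e^(−0.5806) = 0.5596; e^(−k₂t) = e^(−4.626) = 0.009798.
C_R = 0.246×3.25/(1.96−0.246) × (0.5596−0.009798) = 0.4665×0.5498 = 0.2564 mol·L⁻¹.
Y_R = C_R/C_{A0} = 0.2564/3.25 = 0.0789.

0.0789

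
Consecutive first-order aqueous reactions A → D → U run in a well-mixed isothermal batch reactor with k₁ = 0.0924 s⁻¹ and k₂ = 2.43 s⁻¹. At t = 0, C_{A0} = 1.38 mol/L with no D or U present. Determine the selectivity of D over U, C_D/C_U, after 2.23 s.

The intermediate concentration in a first-order A→B→C sequence is C_D = k₁C_{A0}(e^(−k₁t) − e^(−k₂t))/(k₂−k₁).
e^(−k₁t) = e^(−0.0924×2.23) = e^(−0.2061) = 0.8138; e^(−k₂t) = e^(−5.419) = 0.004432.
C_D = 0.0924×1.38/(2.43−0.0924) × (0.8138−0.004432) = 0.05455×0.8094 = 0.04415 mol/L.
C_A = C_{A0}e^(−k₁t) = 1.123 mol/L, so C_U = C_{A0}−C_A−C_D = 0.2128 mol/L; C_D/C_U = 0.207.

0.207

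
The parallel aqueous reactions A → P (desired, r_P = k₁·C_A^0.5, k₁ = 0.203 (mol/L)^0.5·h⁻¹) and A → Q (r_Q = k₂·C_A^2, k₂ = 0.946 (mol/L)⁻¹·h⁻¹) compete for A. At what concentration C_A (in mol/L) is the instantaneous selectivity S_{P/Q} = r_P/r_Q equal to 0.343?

S_{P/Q} = (k₁/k₂)·C_A^-1.5 ⇒ C_A = (S·k₂/k₁)^(1/(-1.5)).
= (0.343×0.946/0.203)^(-0.6667) = (1.598)^(-0.6667) = 0.731 mol/L.

0.731 mol/L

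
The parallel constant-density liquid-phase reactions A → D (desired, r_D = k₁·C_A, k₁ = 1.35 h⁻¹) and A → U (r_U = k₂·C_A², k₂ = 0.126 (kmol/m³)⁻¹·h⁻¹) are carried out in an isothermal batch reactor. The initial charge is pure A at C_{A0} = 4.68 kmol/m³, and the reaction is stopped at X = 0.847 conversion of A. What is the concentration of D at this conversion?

C_A = C_{A0}(1−X) = 0.7160 kmol/m³.
Along a PFR/batch, dC_D/dC_A = −r_D/(r_D+r_U) = −k₁/(k₁+k₂·C_A).
Integrating from C_{A0} to C_A: C_D = (1.35/0.126)·ln[(1.35+0.126·4.68)/(1.35+0.126·0.716)] = 10.71·ln(1.940/1.440) = 3.190 kmol/m³.

3.19 kmol/m³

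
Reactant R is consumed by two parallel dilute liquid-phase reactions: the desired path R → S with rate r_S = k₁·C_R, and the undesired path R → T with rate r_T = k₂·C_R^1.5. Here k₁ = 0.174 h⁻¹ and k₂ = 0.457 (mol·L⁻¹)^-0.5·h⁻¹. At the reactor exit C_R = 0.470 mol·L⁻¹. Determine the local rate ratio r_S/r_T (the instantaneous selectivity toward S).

S_{S/T} = r_S/r_T = (k₁·C_R)/(k₂·C_R^1.5) = (k₁/k₂)·C_R^-0.5.
= (0.174×0.4700) / (0.457×0.4700^1.5) = 0.08178/0.1473 = 0.555.
The undesired path is higher order in R, so low C_R (CSTR or dilute feed) favours S.

0.555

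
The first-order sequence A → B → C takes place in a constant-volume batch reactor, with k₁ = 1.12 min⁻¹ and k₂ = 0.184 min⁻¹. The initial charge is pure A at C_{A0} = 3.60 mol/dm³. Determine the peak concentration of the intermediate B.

2.52 mol/dm³

For a first-order series the maximum intermediate yield is C_{B,max}/C_{A0} = (k₁/k₂)^[k₂/(k₂−k₁)].
= (1.12/0.184)^(0.184/(0.184−1.12)) = (6.087)^(-0.1966) = 0.7011.
C_{B,max} = 0.7011×3.60 = 2.52 mol/dm³.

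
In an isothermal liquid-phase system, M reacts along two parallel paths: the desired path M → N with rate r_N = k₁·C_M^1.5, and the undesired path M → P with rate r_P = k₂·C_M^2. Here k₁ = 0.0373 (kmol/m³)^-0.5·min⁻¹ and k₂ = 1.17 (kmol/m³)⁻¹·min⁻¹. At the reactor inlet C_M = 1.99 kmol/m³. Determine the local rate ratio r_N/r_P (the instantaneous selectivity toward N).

0.0226

S_{N/P} = r_N/r_P = (k₁·C_M^1.5)/(k₂·C_M^2) = (k₁/k₂)·C_M^-0.5.
= (0.0373×1.990^1.5) / (1.17×1.990^2) = 0.1047/4.633 = 0.0226.
The undesired path is higher order in M, so low C_M (CSTR or dilute feed) favours N.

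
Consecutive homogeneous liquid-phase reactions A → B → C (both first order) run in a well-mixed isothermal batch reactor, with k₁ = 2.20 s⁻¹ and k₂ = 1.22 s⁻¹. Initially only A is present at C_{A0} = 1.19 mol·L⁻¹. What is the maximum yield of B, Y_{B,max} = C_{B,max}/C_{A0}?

0.480

At the optimum, C_{B,max}/C_{A0} = (k₁/k₂)^[k₂/(k₂−k₁)].
= (2.20/1.22)^(1.22/(1.22−2.20)) = (1.803)^(-1.245) = 0.4800.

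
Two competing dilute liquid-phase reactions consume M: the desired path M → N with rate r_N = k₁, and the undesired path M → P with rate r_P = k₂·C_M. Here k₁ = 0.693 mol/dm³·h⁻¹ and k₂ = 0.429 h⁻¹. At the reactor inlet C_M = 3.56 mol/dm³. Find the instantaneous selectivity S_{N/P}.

0.454

S_{N/P} = r_N/r_P = (k₁)/(k₂·C_M) = (k₁/k₂)·C_M⁻¹.
= (0.693) / (0.429×3.560) = 0.6930/1.527 = 0.454.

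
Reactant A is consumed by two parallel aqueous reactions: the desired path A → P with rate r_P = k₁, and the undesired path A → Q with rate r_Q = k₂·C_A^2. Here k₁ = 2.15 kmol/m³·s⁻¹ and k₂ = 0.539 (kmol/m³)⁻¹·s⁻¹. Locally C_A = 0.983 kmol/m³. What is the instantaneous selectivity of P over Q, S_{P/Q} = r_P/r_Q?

4.13

S_{P/Q} = r_P/r_Q = (k₁)/(k₂·C_A^2) = (k₁/k₂)·C_A^-2.
= (2.15) / (0.539×0.9830^2) = 2.150/0.5208 = 4.13.
The undesired path is higher order in A, so low C_A (CSTR or dilute feed) favours P.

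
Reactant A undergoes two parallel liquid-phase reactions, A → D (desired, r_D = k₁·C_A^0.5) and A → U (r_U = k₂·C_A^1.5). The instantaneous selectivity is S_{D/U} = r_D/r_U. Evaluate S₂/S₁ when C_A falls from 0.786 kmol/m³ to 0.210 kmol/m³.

3.74

S_{D/U} = (k₁/k₂)·C_A⁻¹, so S₂/S₁ = (C_{A,2}/C_{A,1})⁻¹.
= 0.786/0.210 = 3.74.
Selectivity toward D rises as C_A falls — low-concentration operation is favoured.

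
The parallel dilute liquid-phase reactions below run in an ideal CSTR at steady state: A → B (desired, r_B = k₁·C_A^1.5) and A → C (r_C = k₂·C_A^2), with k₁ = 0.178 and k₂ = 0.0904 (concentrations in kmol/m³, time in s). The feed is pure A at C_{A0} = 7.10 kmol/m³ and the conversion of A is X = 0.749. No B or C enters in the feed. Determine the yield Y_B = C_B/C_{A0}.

0.446

Exit C_A = C_{A0}(1−X) = 7.10×0.251 = 1.782 kmol/m³.
A CSTR operates uniformly at the exit composition, giving r_B = 0.4235 and r_C = 0.2871 (each k·C_A^n at C_A = 1.782).
Fraction of consumed A going to B: r_B/(r_B+r_C) = 0.5960.
C_B = 0.5960·C_{A0}·X = 0.5960×7.10×0.749 = 3.17 kmol/m³; Y_B = C_B/C_{A0} = 0.446.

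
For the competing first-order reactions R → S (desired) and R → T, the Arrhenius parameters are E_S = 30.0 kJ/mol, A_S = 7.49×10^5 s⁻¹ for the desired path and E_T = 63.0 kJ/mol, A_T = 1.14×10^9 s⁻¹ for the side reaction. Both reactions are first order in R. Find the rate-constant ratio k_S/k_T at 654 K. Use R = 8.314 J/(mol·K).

With equal orders, S_{S/T} = k_S/k_T = (A_S/A_T)·exp[(E_T−E_S)/(RT)].
(E_T−E_S)/(RT) = (63.0−30.0)×10³/(8.314×654) = 33000/5437 = 6.069.
k_S/k_T = (7.49×10^5/1.14×10^9)·exp(6.069) = 6.570×10^-4 × 432.3 = 0.284.
Since E_S < E_T, lowering the temperature improves selectivity toward S.

0.284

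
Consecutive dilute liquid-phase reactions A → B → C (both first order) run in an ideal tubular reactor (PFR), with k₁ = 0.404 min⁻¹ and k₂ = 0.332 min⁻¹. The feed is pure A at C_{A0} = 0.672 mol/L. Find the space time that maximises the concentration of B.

2.73 min

Setting dC_B/dτ = 0 gives τ_opt = ln(k₂/k₁)/(k₂−k₁).
= ln(0.332/0.404)/(0.332−0.404) = ln(0.8218)/-0.07200 = -0.1963/-0.07200 = 2.73 min.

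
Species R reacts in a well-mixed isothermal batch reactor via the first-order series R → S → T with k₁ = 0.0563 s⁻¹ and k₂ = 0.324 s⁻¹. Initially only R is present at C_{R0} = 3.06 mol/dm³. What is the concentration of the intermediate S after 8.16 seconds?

0.361 mol/dm³

The intermediate concentration in a first-order A→B→C sequence is C_S = k₁C_{R0}(e^(−k₁t) − e^(−k₂t))/(k₂−k₁).
e^(−k₁t) = e^(−0.0563×8.16) = e^(−0.4594) = 0.6317; e^(−k₂t) = e^(−2.644) = 0.07109.
C_S = 0.0563×3.06/(0.324−0.0563) × (0.6317−0.07109) = 0.6435×0.5606 = 0.3608 mol/dm³.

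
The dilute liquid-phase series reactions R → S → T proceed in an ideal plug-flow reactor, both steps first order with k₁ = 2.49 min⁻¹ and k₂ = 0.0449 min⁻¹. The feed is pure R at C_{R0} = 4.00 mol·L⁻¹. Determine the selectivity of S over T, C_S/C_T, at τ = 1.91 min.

14.1

For first-order series with pure R initially, C_S(τ) = k₁C_{R0}/(k₂−k₁)·(e^(−k₁τ) − e^(−k₂τ)).
e^(−k₁τ) = e^(−2.49×1.91) = e^(−4.756) = 0.008601; e^(−k₂τ) = e^(−0.08576) = 0.9178.
C_S = 2.49×4.00/(0.0449−2.49) × (0.008601−0.9178) = (-4.073)×(-0.9092) = 3.704 mol·L⁻¹.
C_R = C_{R0}e^(−k₁τ) = 0.03440 mol·L⁻¹, so C_T = C_{R0}−C_R−C_S = 0.2620 mol·L⁻¹; C_S/C_T = 14.1.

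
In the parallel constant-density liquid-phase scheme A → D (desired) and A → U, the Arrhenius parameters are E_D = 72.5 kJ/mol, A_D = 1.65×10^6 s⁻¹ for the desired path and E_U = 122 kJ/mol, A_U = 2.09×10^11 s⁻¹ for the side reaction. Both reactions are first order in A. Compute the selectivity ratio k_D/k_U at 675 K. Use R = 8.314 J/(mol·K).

k_D/k_U = (A_D/A_U)·exp[−(E_D−E_U)/(RT)] = (A_D/A_U)·exp[(E_U−E_D)/(RT)].
(E_U−E_D)/(RT) = (122−72.5)×10³/(8.314×675) = 49500/5612 = 8.820.
k_D/k_U = (1.65×10^6/2.09×10^11)·exp(8.820) = 7.895×10^-6 × 6771 = 0.0535.
Since E_D < E_U, lowering the temperature improves selectivity toward D.

0.0535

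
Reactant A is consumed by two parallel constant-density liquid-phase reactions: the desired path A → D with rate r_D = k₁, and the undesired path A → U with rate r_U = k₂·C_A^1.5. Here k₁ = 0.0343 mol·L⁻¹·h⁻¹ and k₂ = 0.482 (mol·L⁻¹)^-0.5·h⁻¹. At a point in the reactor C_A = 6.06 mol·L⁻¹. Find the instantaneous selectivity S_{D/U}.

0.00477

S_{D/U} = r_D/r_U = (k₁)/(k₂·C_A^1.5) = (k₁/k₂)·C_A^-1.5.
= (0.0343) / (0.482×6.060^1.5) = 0.03430/7.190 = 0.00477.
The undesired path is higher order in A, so low C_A (CSTR or dilute feed) favours D.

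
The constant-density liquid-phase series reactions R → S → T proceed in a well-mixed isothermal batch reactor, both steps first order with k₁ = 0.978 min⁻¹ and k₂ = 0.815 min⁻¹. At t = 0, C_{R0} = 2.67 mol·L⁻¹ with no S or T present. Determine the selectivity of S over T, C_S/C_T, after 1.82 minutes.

For first-order series with pure R initially, C_S(t) = k₁C_{R0}/(k₂−k₁)·(e^(−k₁t) − e^(−k₂t)).
e^(−k₁t) = e^(−0.978×1.82) = e^(−1.780) = 0.1686; e^(−k₂t) = e^(−1.483) = 0.2269.
C_S = 0.978×2.67/(0.815−0.978) × (0.1686−0.2269) = (-16.02)×(-0.05824) = 0.9331 mol·L⁻¹.
C_R = C_{R0}e^(−k₁t) = 0.4503 mol·L⁻¹, so C_T = C_{R0}−C_R−C_S = 1.287 mol·L⁻¹; C_S/C_T = 0.725.

0.725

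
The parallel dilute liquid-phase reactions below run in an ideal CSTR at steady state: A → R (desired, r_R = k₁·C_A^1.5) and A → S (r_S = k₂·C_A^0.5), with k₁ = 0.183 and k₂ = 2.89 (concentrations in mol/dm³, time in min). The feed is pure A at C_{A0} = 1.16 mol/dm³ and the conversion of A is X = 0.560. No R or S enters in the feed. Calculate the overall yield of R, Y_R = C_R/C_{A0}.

0.0175

Exit C_A = C_{A0}(1−X) = 1.16×0.440 = 0.5104 mol/dm³.
A CSTR operates uniformly at the exit composition, giving r_R = 0.06673 and r_S = 2.065 (each k·C_A^n at C_A = 0.5104).
Fraction of consumed A going to R: r_R/(r_R+r_S) = 0.03131.
C_R = 0.03131·C_{A0}·X = 0.03131×1.16×0.560 = 0.0203 mol/dm³; Y_R = C_R/C_{A0} = 0.0175.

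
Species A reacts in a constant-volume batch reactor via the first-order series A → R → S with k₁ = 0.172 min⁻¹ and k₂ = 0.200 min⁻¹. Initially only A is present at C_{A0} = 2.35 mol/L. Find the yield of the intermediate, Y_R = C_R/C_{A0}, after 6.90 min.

For first-order series with pure A initially, C_R(t) = k₁C_{A0}/(k₂−k₁)·(e^(−k₁t) − e^(−k₂t)).
e^(−k₁t) = e^(−0.172×6.90) = e^(−1.187) = 0.3052; e^(−k₂t) = e^(−1.380) = 0.2516.
C_R = 0.172×2.35/(0.200−0.172) × (0.3052−0.2516) = 14.44×0.05362 = 0.7740 mol/L.
Y_R = C_R/C_{A0} = 0.7740/2.35 = 0.329.

0.329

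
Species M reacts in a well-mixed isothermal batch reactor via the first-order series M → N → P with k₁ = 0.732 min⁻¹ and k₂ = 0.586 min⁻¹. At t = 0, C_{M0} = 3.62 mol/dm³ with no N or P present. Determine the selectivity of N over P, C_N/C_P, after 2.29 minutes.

The intermediate concentration in a first-order A→B→C sequence is C_N = k₁C_{M0}(e^(−k₁t) − e^(−k₂t))/(k₂−k₁).
e^(−k₁t) = e^(−0.732×2.29) = e^(−1.676) = 0.1871; e^(−k₂t) = e^(−1.342) = 0.2613.
C_N = 0.732×3.62/(0.586−0.732) × (0.1871−0.2613) = (-18.15)×(-0.07427) = 1.348 mol/dm³.
C_M = C_{M0}e^(−k₁t) = 0.6772 mol/dm³, so C_P = C_{M0}−C_M−C_N = 1.595 mol/dm³; C_N/C_P = 0.845.

0.845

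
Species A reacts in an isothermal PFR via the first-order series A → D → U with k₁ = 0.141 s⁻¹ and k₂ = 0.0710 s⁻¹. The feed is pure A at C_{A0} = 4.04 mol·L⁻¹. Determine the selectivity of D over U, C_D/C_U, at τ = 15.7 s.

0.979

The intermediate concentration in a first-order A→B→C sequence is C_D = k₁C_{A0}(e^(−k₁τ) − e^(−k₂τ))/(k₂−k₁).
e^(−k₁τ) = e^(−0.141×15.7) = e^(−2.214) = 0.1093; e^(−k₂τ) = e^(−1.115) = 0.3280.
C_D = 0.141×4.04/(0.0710−0.141) × (0.1093−0.3280) = (-8.138)×(-0.2187) = 1.780 mol·L⁻¹.
C_A = C_{A0}e^(−k₁τ) = 0.4416 mol·L⁻¹, so C_U = C_{A0}−C_A−C_D = 1.819 mol·L⁻¹; C_D/C_U = 0.979.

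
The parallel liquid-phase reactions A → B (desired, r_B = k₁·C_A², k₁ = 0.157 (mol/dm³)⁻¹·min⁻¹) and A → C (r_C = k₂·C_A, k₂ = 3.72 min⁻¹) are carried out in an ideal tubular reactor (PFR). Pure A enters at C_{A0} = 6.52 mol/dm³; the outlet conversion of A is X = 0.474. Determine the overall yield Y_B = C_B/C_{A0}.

C_A = C_{A0}(1−X) = 3.430 mol/dm³.
Along a PFR/batch, dC_C/dC_A = −r_C/(r_B+r_C) = −k₂/(k₂+k₁·C_A).
Integrating from C_{A0} to C_A: C_C = (3.72/0.157)·ln[(3.72+0.157·6.52)/(3.72+0.157·3.43)] = 23.69·ln(4.744/4.258) = 2.557 mol/dm³.
Then C_B = (C_{A0}−C_A) − C_C = 3.090 − 2.557 = 0.5338 mol/dm³.
Y_B = C_B/C_{A0} = 0.5338/6.52 = 0.0819.

0.0819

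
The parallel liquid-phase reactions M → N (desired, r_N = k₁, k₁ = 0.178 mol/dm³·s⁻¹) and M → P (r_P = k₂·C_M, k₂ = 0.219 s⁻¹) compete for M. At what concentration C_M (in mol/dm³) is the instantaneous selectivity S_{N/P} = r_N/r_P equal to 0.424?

S_{N/P} = (k₁/k₂)·C_M⁻¹ ⇒ C_M = (S·k₂/k₁)^(-1).
= (0.424×0.219/0.178)^(-1) = (0.5217)^(-1) = 1.92 mol/dm³.

1.92 mol/dm³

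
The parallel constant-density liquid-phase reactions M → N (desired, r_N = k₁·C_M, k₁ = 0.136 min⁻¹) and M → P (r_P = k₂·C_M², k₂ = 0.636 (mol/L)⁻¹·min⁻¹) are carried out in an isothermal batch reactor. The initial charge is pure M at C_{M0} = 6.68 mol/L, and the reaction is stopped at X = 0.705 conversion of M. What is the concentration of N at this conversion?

0.246 mol/L

C_M = C_{M0}(1−X) = 1.971 mol/L.
Along a PFR/batch, dC_N/dC_M = −r_N/(r_N+r_P) = −k₁/(k₁+k₂·C_M).
Integrating from C_{M0} to C_M: C_N = (0.136/0.636)·ln[(0.136+0.636·6.68)/(0.136+0.636·1.97)] = 0.2138·ln(4.384/1.389) = 0.2458 mol/L.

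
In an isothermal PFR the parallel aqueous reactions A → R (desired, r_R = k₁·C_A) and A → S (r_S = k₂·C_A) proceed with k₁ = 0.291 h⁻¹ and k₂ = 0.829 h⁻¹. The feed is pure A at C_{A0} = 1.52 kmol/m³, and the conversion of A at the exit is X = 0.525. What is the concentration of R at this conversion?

C_A = C_{A0}(1−X) = 0.7220 kmol/m³.
Both paths are first order in A, so the instantaneous fraction to R is constant: dC_R/d(−C_A) = k₁/(k₁+k₂) = 0.2598.
C_R = 0.2598·(C_{A0}−C_A) = 0.2598×0.7980 = 0.207 kmol/m³.

0.207 kmol/m³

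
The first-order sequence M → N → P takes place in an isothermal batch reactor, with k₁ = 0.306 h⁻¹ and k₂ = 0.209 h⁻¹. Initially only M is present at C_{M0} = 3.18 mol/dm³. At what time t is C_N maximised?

3.93 h

The intermediate peaks when r₁ = r₂, i.e. k₁e^(−k₁t) = k₂e^(−k₂t), giving t_opt = ln(k₂/k₁)/(k₂−k₁).
= ln(0.209/0.306)/(0.209−0.306) = ln(0.6830)/-0.09700 = -0.3813/-0.09700 = 3.93 h.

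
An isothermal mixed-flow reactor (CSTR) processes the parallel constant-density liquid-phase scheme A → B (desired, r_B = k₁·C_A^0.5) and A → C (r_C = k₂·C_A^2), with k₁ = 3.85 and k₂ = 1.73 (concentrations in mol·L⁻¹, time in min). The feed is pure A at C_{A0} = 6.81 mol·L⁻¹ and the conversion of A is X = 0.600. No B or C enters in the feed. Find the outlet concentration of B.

1.35 mol·L⁻¹

Exit C_A = C_{A0}(1−X) = 6.81×0.400 = 2.724 mol·L⁻¹.
In a CSTR the entire volume is at exit conditions, so r_B = 3.85×2.724^0.5 = 6.354 and r_C = 1.73×2.724^2 = 12.84.
Fraction of consumed A going to B: r_B/(r_B+r_C) = 0.3311.
C_B = 0.3311·C_{A0}·X = 0.3311×6.81×0.600 = 1.35 mol·L⁻¹.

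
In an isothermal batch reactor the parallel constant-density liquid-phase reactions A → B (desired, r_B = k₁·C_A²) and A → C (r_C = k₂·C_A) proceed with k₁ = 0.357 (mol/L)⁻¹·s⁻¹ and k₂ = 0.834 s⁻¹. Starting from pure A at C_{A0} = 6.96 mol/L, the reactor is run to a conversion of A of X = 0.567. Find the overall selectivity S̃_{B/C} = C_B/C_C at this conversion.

C_A = C_{A0}(1−X) = 3.014 mol/L.
Along a PFR/batch, dC_C/dC_A = −r_C/(r_B+r_C) = −k₂/(k₂+k₁·C_A).
Integrating from C_{A0} to C_A: C_C = (0.834/0.357)·ln[(0.834+0.357·6.96)/(0.834+0.357·3.01)] = 2.336·ln(3.319/1.910) = 1.291 mol/L.
Then C_B = (C_{A0}−C_A) − C_C = 3.946 − 1.291 = 2.656 mol/L.
S̃_{B/C} = C_B/C_C = 2.656/1.291 = 2.06.

2.06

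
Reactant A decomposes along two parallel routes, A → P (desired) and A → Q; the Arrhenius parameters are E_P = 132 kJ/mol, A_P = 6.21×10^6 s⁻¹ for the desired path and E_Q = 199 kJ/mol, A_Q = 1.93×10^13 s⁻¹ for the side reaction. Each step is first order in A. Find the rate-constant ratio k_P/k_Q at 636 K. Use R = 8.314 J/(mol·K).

0.102

Since both paths have the same order in A, the concentration cancels and S_{P/Q} = k_P/k_Q = (A_P/A_Q)·exp[(E_Q−E_P)/(RT)].
(E_Q−E_P)/(RT) = (199−132)×10³/(8.314×636) = 67000/5288 = 12.67.
k_P/k_Q = (6.21×10^6/1.93×10^13)·exp(12.67) = 3.218×10^-7 × 3.183×10^5 = 0.102.
Since E_P < E_Q, lowering the temperature improves selectivity toward P.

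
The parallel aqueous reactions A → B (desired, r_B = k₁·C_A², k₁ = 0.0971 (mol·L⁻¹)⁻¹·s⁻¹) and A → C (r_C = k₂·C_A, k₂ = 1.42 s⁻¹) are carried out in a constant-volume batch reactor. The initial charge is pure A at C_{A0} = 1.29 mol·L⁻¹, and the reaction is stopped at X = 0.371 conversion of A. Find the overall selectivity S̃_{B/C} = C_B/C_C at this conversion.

C_A = C_{A0}(1−X) = 0.8114 mol·L⁻¹.
Along a PFR/batch, dC_C/dC_A = −r_C/(r_B+r_C) = −k₂/(k₂+k₁·C_A).
Integrating from C_{A0} to C_A: C_C = (1.42/0.0971)·ln[(1.42+0.0971·1.29)/(1.42+0.0971·0.811)] = 14.62·ln(1.545/1.499) = 0.4465 mol·L⁻¹.
Then C_B = (C_{A0}−C_A) − C_C = 0.4786 − 0.4465 = 0.03205 mol·L⁻¹.
S̃_{B/C} = C_B/C_C = 0.03205/0.4465 = 0.0718.

0.0718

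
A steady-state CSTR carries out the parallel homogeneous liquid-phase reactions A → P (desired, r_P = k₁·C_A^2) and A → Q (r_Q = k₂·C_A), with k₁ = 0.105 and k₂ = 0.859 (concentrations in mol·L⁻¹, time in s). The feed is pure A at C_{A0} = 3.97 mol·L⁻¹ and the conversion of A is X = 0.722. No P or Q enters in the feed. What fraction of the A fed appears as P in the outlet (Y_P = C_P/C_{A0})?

0.0858

Exit C_A = C_{A0}(1−X) = 3.97×0.278 = 1.104 mol·L⁻¹.
In a CSTR the entire volume is at exit conditions, so r_P = 0.105×1.104^2 = 0.1279 and r_Q = 0.859×1.104 = 0.9480.
Fraction of consumed A going to P: r_P/(r_P+r_Q) = 0.1189.
C_P = 0.1189·C_{A0}·X = 0.1189×3.97×0.722 = 0.341 mol·L⁻¹; Y_P = C_P/C_{A0} = 0.0858.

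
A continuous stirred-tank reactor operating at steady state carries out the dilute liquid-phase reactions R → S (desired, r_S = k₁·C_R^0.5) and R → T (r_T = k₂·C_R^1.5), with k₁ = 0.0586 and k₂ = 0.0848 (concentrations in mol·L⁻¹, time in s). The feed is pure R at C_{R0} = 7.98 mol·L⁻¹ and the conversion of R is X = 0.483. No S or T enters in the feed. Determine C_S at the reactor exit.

Exit C_R = C_{R0}(1−X) = 7.98×0.517 = 4.126 mol·L⁻¹.
In a CSTR the entire volume is at exit conditions, so r_S = 0.0586×4.126^0.5 = 0.1190 and r_T = 0.0848×4.126^1.5 = 0.7106.
Fraction of consumed R going to S: r_S/(r_S+r_T) = 0.1435.
C_S = 0.1435·C_{R0}·X = 0.1435×7.98×0.483 = 0.553 mol·L⁻¹.

0.553 mol·L⁻¹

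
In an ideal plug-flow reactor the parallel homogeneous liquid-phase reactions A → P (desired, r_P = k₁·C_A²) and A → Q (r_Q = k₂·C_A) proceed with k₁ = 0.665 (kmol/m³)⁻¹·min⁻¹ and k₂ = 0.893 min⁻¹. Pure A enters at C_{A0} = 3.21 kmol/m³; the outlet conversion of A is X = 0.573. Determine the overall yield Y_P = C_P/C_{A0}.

0.357

C_A = C_{A0}(1−X) = 1.371 kmol/m³.
Along a PFR/batch, dC_Q/dC_A = −r_Q/(r_P+r_Q) = −k₂/(k₂+k₁·C_A).
Integrating from C_{A0} to C_A: C_Q = (0.893/0.665)·ln[(0.893+0.665·3.21)/(0.893+0.665·1.37)] = 1.343·ln(3.028/1.804) = 0.6949 kmol/m³.
Then C_P = (C_{A0}−C_A) − C_Q = 1.839 − 0.6949 = 1.144 kmol/m³.
Y_P = C_P/C_{A0} = 1.144/3.21 = 0.357.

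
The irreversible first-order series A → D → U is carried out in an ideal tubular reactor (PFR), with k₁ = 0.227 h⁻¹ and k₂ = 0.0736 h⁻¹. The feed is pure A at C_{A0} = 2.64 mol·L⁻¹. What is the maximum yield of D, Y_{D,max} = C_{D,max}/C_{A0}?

0.583

Evaluating C_D at τ_opt = ln(k₂/k₁)/(k₂−k₁) gives C_{D,max}/C_{A0} = (k₁/k₂)^[k₂/(k₂−k₁)].
= (0.227/0.0736)^(0.0736/(0.0736−0.227)) = (3.084)^(-0.4798) = 0.5825.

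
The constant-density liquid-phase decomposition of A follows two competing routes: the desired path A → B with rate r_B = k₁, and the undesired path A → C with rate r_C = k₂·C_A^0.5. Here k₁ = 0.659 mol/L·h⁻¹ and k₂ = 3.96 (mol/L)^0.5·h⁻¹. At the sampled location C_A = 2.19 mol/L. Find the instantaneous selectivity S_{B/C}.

0.112

S_{B/C} = r_B/r_C = (k₁)/(k₂·C_A^0.5) = (k₁/k₂)·C_A^-0.5.
= (0.659) / (3.96×2.190^0.5) = 0.6590/5.860 = 0.112.
The undesired path is higher order in A, so low C_A (CSTR or dilute feed) favours B.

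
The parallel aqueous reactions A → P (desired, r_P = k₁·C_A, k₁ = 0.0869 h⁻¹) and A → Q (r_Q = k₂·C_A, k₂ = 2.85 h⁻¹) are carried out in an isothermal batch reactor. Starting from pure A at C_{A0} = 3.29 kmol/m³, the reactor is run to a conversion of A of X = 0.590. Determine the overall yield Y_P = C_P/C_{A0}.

0.0175

C_A = C_{A0}(1−X) = 1.349 kmol/m³.
Both paths are first order in A, so the instantaneous fraction to P is constant: dC_P/d(−C_A) = k₁/(k₁+k₂) = 0.02959.
C_P = 0.02959·(C_{A0}−C_A) = 0.02959×1.941 = 0.0574 kmol/m³.
Y_P = C_P/C_{A0} = 0.05744/3.29 = 0.0175.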